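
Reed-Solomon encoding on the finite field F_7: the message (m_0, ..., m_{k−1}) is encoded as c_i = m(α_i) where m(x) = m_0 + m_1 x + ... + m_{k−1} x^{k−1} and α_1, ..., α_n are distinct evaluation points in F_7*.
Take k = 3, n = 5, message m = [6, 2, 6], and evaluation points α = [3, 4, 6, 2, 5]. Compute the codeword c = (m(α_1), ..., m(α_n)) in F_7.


c = [3, 5, 3, 6, 5]

Message polynomial: m(x) = 6 + 2·x + 6·x^2 (mod 7).
For each evaluation point α_i, compute m(α_i) mod 7:
  α_1 = 3: Horner steps 6 → 6 → 3, so m(3) = 3.
  α_2 = 4: Horner steps 6 → 5 → 5, so m(4) = 5.
  α_3 = 6: Horner steps 6 → 3 → 3, so m(6) = 3.
  α_4 = 2: Horner steps 6 → 0 → 6, so m(2) = 6.
  α_5 = 5: Horner steps 6 → 4 → 5, so m(5) = 5.
Codeword c = [3, 5, 3, 6, 5] ∈ F_7^5.


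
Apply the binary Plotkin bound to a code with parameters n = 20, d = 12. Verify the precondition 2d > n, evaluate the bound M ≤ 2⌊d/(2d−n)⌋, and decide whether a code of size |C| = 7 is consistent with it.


Plotkin bound M ≤ 6; given |C| = 7 > bound (violated).

Check applicability: 2d = 24, n = 20.
2d − n = 4 > 0, so Plotkin applies.
Compute d/(2d−n) = 12/4 ≈ 3.0000.
⌊d/(2d−n)⌋ = 3.
Plotkin bound: M ≤ 2·3 = 6.
Given |C| = 7, check: VIOLATED.
This |C| is above the Plotkin bound, so no binary code with n = 20, d = 12 and 7 codewords exists.


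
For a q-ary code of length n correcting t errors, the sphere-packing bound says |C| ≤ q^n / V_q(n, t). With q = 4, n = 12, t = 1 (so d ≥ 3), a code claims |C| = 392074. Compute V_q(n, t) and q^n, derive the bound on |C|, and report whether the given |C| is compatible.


V_q(n, t) = 37, q^n = 16777216, Hamming bound = 453438, |C| = 392074 ≤ bound (satisfied).

Step 1: Compute V_q(n, t) = Σ_{j=0}^1 C(n, j) (q−1)^j.
  j = 0: C(12,0)·(3)^0 = 1·1 = 1.
  j = 1: C(12,1)·(3)^1 = 12·3 = 36.
  V_q(n, t) = 1 + 36 = 37.
Step 2: q^n = 4^12 = 16777216.
Step 3: Hamming bound ⌊q^n / V_q(n,t)⌋ = ⌊16777216/37⌋ = 453438.
Step 4: Compare |C| = 392074 to 453438: satisfied.
The claimed |C| lies below the Hamming bound.


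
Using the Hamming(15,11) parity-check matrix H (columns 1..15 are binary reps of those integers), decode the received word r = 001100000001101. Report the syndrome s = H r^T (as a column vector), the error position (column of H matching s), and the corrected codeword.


s = (1, 0, 0, 1)^T, error position = 9, corrected codeword c = 001100001001101

Compute s = H r^T mod 2 one row at a time:
  s_1 = 0 + 0 + 0 + 0 + 1 + 1 + 0 + 1 = 3 ≡ 1 (mod 2).
  s_2 = 1 + 0 + 0 + 0 + 1 + 1 + 0 + 1 = 4 ≡ 0 (mod 2).
  s_3 = 0 + 1 + 0 + 0 + 0 + 0 + 0 + 1 = 2 ≡ 0 (mod 2).
  s_4 = 0 + 1 + 0 + 0 + 0 + 0 + 1 + 1 = 3 ≡ 1 (mod 2).
s = (1, 0, 0, 1)^T — this equals column 9 of H (binary 1001), so error is at position 9.
Correct: flip bit 9 of r = 001100000001101 to get c = 001100001001101.


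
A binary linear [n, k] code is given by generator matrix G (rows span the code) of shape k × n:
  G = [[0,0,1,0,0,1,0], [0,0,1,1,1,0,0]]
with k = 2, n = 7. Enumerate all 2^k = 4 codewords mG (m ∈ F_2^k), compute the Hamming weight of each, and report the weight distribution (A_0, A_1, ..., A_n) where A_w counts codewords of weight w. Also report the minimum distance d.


Weight distribution: A_0 = 1, A_2 = 1, A_3 = 2. Minimum distance d = 2.

Enumerate all 2^2 = 4 messages m ∈ F_2^2.
For each, compute codeword c = mG in F_2^7, then tally its weight.
  m = 00 → c = 0000000, weight = 0.
  m = 10 → c = 0010010, weight = 2.
  m = 01 → c = 0011100, weight = 3.
  m = 11 → c = 0001110, weight = 3.
Tally weights:
  weight 0: 1 codewords.
  weight 2: 1 codewords.
  weight 3: 2 codewords.
Minimum distance d = smallest w > 0 with A_w > 0 = 2.
Sanity: Σ A_w = 4 = 2^2 = 4 ✓.


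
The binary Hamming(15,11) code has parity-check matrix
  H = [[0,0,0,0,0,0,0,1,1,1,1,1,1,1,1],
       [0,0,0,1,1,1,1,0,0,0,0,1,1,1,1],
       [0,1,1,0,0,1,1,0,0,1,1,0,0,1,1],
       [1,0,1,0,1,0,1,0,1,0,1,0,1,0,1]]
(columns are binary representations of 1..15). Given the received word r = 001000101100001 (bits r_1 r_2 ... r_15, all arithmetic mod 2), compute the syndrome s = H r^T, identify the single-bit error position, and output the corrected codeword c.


s = (1, 0, 0, 0)^T, error position = 8, corrected codeword c = 001000111100001

Compute s = H r^T mod 2 one row at a time:
  s_1 = 0 + 1 + 1 + 0 + 0 + 0 + 0 + 1 = 3 ≡ 1 (mod 2).
  s_2 = 0 + 0 + 0 + 1 + 0 + 0 + 0 + 1 = 2 ≡ 0 (mod 2).
  s_3 = 0 + 1 + 0 + 1 + 1 + 0 + 0 + 1 = 4 ≡ 0 (mod 2).
  s_4 = 0 + 1 + 0 + 1 + 1 + 0 + 0 + 1 = 4 ≡ 0 (mod 2).
s = (1, 0, 0, 0)^T — this equals column 8 of H (binary 1000), so error is at position 8.
Correct: flip bit 8 of r = 001000101100001 to get c = 001000111100001.


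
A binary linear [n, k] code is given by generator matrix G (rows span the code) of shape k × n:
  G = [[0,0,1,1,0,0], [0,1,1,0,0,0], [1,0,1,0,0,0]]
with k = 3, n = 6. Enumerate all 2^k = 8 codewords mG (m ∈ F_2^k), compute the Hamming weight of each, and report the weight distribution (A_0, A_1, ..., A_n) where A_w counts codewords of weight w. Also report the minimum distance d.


Weight distribution: A_0 = 1, A_2 = 6, A_4 = 1. Minimum distance d = 2.

Enumerate all 2^3 = 8 messages m ∈ F_2^3.
For each, compute codeword c = mG in F_2^6, then tally its weight.
  m = 000 → c = 000000, weight = 0.
  m = 100 → c = 001100, weight = 2.
  m = 010 → c = 011000, weight = 2.
  m = 110 → c = 010100, weight = 2.
  m = 001 → c = 101000, weight = 2.
  m = 101 → c = 100100, weight = 2.
  m = 011 → c = 110000, weight = 2.
  m = 111 → c = 111100, weight = 4.
Tally weights:
  weight 0: 1 codewords.
  weight 2: 6 codewords.
  weight 4: 1 codewords.
Minimum distance d = smallest w > 0 with A_w > 0 = 2.
Sanity: Σ A_w = 8 = 2^3 = 8 ✓.


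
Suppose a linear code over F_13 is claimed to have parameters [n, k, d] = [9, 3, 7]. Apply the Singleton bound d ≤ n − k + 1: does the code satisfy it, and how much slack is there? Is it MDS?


Singleton RHS = n − k + 1 = 7, slack = 0, bound satisfied, MDS.

Singleton bound: d ≤ n − k + 1.
Here n = 9, k = 3, so n − k + 1 = 7.
Given d = 7, check d ≤ 7: YES.
Slack = (n − k + 1) − d = 0.
The code is MDS (slack = 0).
Description: the claimed parameters are [9, 3, 7]_13; such a code would be MDS (meets Singleton bound).


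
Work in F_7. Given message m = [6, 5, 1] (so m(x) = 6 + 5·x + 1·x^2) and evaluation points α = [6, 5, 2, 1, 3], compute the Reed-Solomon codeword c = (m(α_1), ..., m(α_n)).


c = [2, 0, 6, 5, 2]

Message polynomial: m(x) = 6 + 5·x + 1·x^2 (mod 7).
For each evaluation point α_i, compute m(α_i) mod 7:
  α_1 = 6: Horner steps 1 → 4 → 2, so m(6) = 2.
  α_2 = 5: Horner steps 1 → 3 → 0, so m(5) = 0.
  α_3 = 2: Horner steps 1 → 0 → 6, so m(2) = 6.
  α_4 = 1: Horner steps 1 → 6 → 5, so m(1) = 5.
  α_5 = 3: Horner steps 1 → 1 → 2, so m(3) = 2.
Codeword c = [2, 0, 6, 5, 2] ∈ F_7^5.


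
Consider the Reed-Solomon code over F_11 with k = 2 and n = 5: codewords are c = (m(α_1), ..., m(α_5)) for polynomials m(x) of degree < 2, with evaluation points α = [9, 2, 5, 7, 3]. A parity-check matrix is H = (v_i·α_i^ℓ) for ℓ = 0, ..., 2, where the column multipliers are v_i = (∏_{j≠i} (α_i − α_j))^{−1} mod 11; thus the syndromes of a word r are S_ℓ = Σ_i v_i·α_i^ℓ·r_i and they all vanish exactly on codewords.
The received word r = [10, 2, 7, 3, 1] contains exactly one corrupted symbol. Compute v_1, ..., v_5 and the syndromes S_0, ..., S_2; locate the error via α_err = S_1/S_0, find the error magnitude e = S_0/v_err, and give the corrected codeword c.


S = (8, 2, 6), error at position 5, error magnitude e = 1, c = [10, 2, 7, 3, 0].

Step 1: column multipliers v_i = (∏_{j≠i}(α_i − α_j))^{−1} mod 11.
  i = 1 (α = 9): (9−2)(9−5)(9−7)(9−3) = 7·4·2·6 = 336 ≡ 6, so v_1 = 6^{−1} = 2 (mod 11).
  i = 2 (α = 2): (2−9)(2−5)(2−7)(2−3) = (−7)·(−3)·(−5)·(−1) = 105 ≡ 6, so v_2 = 6^{−1} = 2 (mod 11).
  i = 3 (α = 5): (5−9)(5−2)(5−7)(5−3) = (−4)·3·(−2)·2 = 48 ≡ 4, so v_3 = 4^{−1} = 3 (mod 11).
  i = 4 (α = 7): (7−9)(7−2)(7−5)(7−3) = (−2)·5·2·4 = −80 ≡ 8, so v_4 = 8^{−1} = 7 (mod 11).
  i = 5 (α = 3): (3−9)(3−2)(3−5)(3−7) = (−6)·1·(−2)·(−4) = −48 ≡ 7, so v_5 = 7^{−1} = 8 (mod 11).
  v = [2, 2, 3, 7, 8].
Step 2: syndromes of r = [10, 2, 7, 3, 1] (all sums mod 11).
  S_0 = Σ v_i r_i = 2·10 + 2·2 + 3·7 + 7·3 + 8·1 = 74 ≡ 8.
  S_1 = Σ v_i α_i r_i = 2·9·10 + 2·2·2 + 3·5·7 + 7·7·3 + 8·3·1 = 464 ≡ 2.
  α_i^2 mod 11 = [4, 4, 3, 5, 9].
  S_2 = Σ v_i α_i^2 r_i = 2·4·10 + 2·4·2 + 3·3·7 + 7·5·3 + 8·9·1 = 336 ≡ 6.
  S = (8, 2, 6) ≠ 0, so r is not a codeword (an error is present).
Step 3: locate the error. For a single error e at position i, S_ℓ = v_i·e·α_i^ℓ, so α_err = S_1/S_0.
  S_0^{−1} = 8^{−1} = 7 (mod 11), so α_err = 2·7 = 14 ≡ 3 = α_5. Error position i = 5.
  Consistency check: S_2/S_1 = 6·6 = 36 ≡ 3 = α_err ✓ (single-error assumption holds).
Step 4: error magnitude e = S_0/v_5 = S_0·∏_{j≠5}(α_5 − α_j) = 8·7 = 56 ≡ 1 (mod 11).
Step 5: correct position 5: c_5 = r_5 − e = 1 − 1 ≡ 0 (mod 11). Hence c = [10, 2, 7, 3, 0].
  Check: interpolating c through the α_i gives m(x) = 6 + 9·x (degree < 2) with m(α_i) = c_i for every i, so c is indeed a codeword.


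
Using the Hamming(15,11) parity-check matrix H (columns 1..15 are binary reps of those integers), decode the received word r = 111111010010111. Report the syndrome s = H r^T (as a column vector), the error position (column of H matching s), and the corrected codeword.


s = (1, 0, 0, 0)^T, error position = 8, corrected codeword c = 111111000010111

Compute s = H r^T mod 2 one row at a time:
  s_1 = 1 + 0 + 0 + 1 + 0 + 1 + 1 + 1 = 5 ≡ 1 (mod 2).
  s_2 = 1 + 1 + 1 + 0 + 0 + 1 + 1 + 1 = 6 ≡ 0 (mod 2).
  s_3 = 1 + 1 + 1 + 0 + 0 + 1 + 1 + 1 = 6 ≡ 0 (mod 2).
  s_4 = 1 + 1 + 1 + 0 + 0 + 1 + 1 + 1 = 6 ≡ 0 (mod 2).
s = (1, 0, 0, 0)^T — this equals column 8 of H (binary 1000), so error is at position 8.
Correct: flip bit 8 of r = 111111010010111 to get c = 111111000010111.


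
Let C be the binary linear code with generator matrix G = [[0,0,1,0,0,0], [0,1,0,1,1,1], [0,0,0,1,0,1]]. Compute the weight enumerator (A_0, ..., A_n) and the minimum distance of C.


Weight distribution: A_0 = 1, A_1 = 1, A_2 = 2, A_3 = 2, A_4 = 1, A_5 = 1. Minimum distance d = 1.

Enumerate all 2^3 = 8 messages m ∈ F_2^3.
For each, compute codeword c = mG in F_2^6, then tally its weight.
  m = 000 → c = 000000, weight = 0.
  m = 100 → c = 001000, weight = 1.
  m = 010 → c = 010111, weight = 4.
  m = 110 → c = 011111, weight = 5.
  m = 001 → c = 000101, weight = 2.
  m = 101 → c = 001101, weight = 3.
  m = 011 → c = 010010, weight = 2.
  m = 111 → c = 011010, weight = 3.
Tally weights:
  weight 0: 1 codewords.
  weight 1: 1 codewords.
  weight 2: 2 codewords.
  weight 3: 2 codewords.
  weight 4: 1 codewords.
  weight 5: 1 codewords.
Minimum distance d = smallest w > 0 with A_w > 0 = 1.
Sanity: Σ A_w = 8 = 2^3 = 8 ✓.


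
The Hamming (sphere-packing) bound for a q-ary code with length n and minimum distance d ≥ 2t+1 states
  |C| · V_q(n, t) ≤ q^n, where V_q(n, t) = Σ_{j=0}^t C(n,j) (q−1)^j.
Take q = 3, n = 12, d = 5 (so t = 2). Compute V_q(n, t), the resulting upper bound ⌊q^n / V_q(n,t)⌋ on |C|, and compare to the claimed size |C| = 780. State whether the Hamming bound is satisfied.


V_q(n, t) = 289, q^n = 531441, Hamming bound = 1838, |C| = 780 ≤ bound (satisfied).

Step 1: Compute V_q(n, t) = Σ_{j=0}^2 C(n, j) (q−1)^j.
  j = 0: C(12,0)·(2)^0 = 1·1 = 1.
  j = 1: C(12,1)·(2)^1 = 12·2 = 24.
  j = 2: C(12,2)·(2)^2 = 66·4 = 264.
  V_q(n, t) = 1 + 24 + 264 = 289.
Step 2: q^n = 3^12 = 531441.
Step 3: Hamming bound ⌊q^n / V_q(n,t)⌋ = ⌊531441/289⌋ = 1838.
Step 4: Compare |C| = 780 to 1838: satisfied.
The claimed |C| lies below the Hamming bound.


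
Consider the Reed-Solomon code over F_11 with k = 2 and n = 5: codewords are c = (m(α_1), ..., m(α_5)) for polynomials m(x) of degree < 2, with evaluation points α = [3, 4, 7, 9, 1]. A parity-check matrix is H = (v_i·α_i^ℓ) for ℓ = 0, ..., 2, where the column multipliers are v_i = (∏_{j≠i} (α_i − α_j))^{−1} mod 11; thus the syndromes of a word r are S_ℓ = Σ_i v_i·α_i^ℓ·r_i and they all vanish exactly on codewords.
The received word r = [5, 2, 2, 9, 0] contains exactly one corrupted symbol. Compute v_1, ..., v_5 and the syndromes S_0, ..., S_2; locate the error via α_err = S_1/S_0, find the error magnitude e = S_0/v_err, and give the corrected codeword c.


S = (2, 3, 10), error at position 3, error magnitude e = 9, c = [5, 2, 4, 9, 0].

Step 1: column multipliers v_i = (∏_{j≠i}(α_i − α_j))^{−1} mod 11.
  i = 1 (α = 3): (3−4)(3−7)(3−9)(3−1) = (−1)·(−4)·(−6)·2 = −48 ≡ 7, so v_1 = 7^{−1} = 8 (mod 11).
  i = 2 (α = 4): (4−3)(4−7)(4−9)(4−1) = 1·(−3)·(−5)·3 = 45 ≡ 1, so v_2 = 1^{−1} = 1 (mod 11).
  i = 3 (α = 7): (7−3)(7−4)(7−9)(7−1) = 4·3·(−2)·6 = −144 ≡ 10, so v_3 = 10^{−1} = 10 (mod 11).
  i = 4 (α = 9): (9−3)(9−4)(9−7)(9−1) = 6·5·2·8 = 480 ≡ 7, so v_4 = 7^{−1} = 8 (mod 11).
  i = 5 (α = 1): (1−3)(1−4)(1−7)(1−9) = (−2)·(−3)·(−6)·(−8) = 288 ≡ 2, so v_5 = 2^{−1} = 6 (mod 11).
  v = [8, 1, 10, 8, 6].
Step 2: syndromes of r = [5, 2, 2, 9, 0] (all sums mod 11).
  S_0 = Σ v_i r_i = 8·5 + 1·2 + 10·2 + 8·9 + 6·0 = 134 ≡ 2.
  S_1 = Σ v_i α_i r_i = 8·3·5 + 1·4·2 + 10·7·2 + 8·9·9 + 6·1·0 = 916 ≡ 3.
  α_i^2 mod 11 = [9, 5, 5, 4, 1].
  S_2 = Σ v_i α_i^2 r_i = 8·9·5 + 1·5·2 + 10·5·2 + 8·4·9 + 6·1·0 = 758 ≡ 10.
  S = (2, 3, 10) ≠ 0, so r is not a codeword (an error is present).
Step 3: locate the error. For a single error e at position i, S_ℓ = v_i·e·α_i^ℓ, so α_err = S_1/S_0.
  S_0^{−1} = 2^{−1} = 6 (mod 11), so α_err = 3·6 = 18 ≡ 7 = α_3. Error position i = 3.
  Consistency check: S_2/S_1 = 10·4 = 40 ≡ 7 = α_err ✓ (single-error assumption holds).
Step 4: error magnitude e = S_0/v_3 = S_0·∏_{j≠3}(α_3 − α_j) = 2·10 = 20 ≡ 9 (mod 11).
Step 5: correct position 3: c_3 = r_3 − e = 2 − 9 ≡ 4 (mod 11). Hence c = [5, 2, 4, 9, 0].
  Check: interpolating c through the α_i gives m(x) = 3 + 8·x (degree < 2) with m(α_i) = c_i for every i, so c is indeed a codeword.


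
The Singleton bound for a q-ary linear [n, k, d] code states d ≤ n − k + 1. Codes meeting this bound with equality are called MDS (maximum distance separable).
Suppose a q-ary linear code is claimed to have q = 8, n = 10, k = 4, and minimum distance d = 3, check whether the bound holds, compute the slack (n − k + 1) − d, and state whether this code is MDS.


Singleton RHS = n − k + 1 = 7, slack = 4, bound satisfied, not MDS.

Singleton bound: d ≤ n − k + 1.
Here n = 10, k = 4, so n − k + 1 = 7.
Given d = 3, check d ≤ 7: YES.
Slack = (n − k + 1) − d = 4.
The code is NOT MDS (slack = 4 > 0).
Description: the claimed parameters are [10, 4, 3]_8; such a code would be non-MDS.


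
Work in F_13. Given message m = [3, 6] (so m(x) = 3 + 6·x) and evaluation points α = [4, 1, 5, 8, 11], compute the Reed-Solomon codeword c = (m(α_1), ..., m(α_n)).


c = [1, 9, 7, 12, 4]

Message polynomial: m(x) = 3 + 6·x (mod 13).
For each evaluation point α_i, compute m(α_i) mod 13:
  α_1 = 4: Horner steps 6 → 1, so m(4) = 1.
  α_2 = 1: Horner steps 6 → 9, so m(1) = 9.
  α_3 = 5: Horner steps 6 → 7, so m(5) = 7.
  α_4 = 8: Horner steps 6 → 12, so m(8) = 12.
  α_5 = 11: Horner steps 6 → 4, so m(11) = 4.
Codeword c = [1, 9, 7, 12, 4] ∈ F_13^5.


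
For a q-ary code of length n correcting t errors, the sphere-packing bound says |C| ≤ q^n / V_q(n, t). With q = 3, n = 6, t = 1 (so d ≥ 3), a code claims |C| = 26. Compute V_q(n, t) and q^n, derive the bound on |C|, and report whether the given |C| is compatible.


V_q(n, t) = 13, q^n = 729, Hamming bound = 56, |C| = 26 ≤ bound (satisfied).

Step 1: Compute V_q(n, t) = Σ_{j=0}^1 C(n, j) (q−1)^j.
  j = 0: C(6,0)·(2)^0 = 1·1 = 1.
  j = 1: C(6,1)·(2)^1 = 6·2 = 12.
  V_q(n, t) = 1 + 12 = 13.
Step 2: q^n = 3^6 = 729.
Step 3: Hamming bound ⌊q^n / V_q(n,t)⌋ = ⌊729/13⌋ = 56.
Step 4: Compare |C| = 26 to 56: satisfied.
The claimed |C| lies below the Hamming bound.


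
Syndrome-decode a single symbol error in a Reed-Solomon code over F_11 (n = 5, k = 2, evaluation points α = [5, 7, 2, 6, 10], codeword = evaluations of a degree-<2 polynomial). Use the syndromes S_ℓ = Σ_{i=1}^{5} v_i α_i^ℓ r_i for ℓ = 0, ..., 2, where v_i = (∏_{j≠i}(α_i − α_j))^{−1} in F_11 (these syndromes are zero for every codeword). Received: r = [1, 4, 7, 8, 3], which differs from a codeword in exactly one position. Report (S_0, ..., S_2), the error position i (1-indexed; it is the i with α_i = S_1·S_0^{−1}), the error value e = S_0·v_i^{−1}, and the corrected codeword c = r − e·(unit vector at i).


S = (7, 3, 6), error at position 3, error magnitude e = 5, c = [1, 4, 2, 8, 3].

Step 1: column multipliers v_i = (∏_{j≠i}(α_i − α_j))^{−1} mod 11.
  i = 1 (α = 5): (5−7)(5−2)(5−6)(5−10) = (−2)·3·(−1)·(−5) = −30 ≡ 3, so v_1 = 3^{−1} = 4 (mod 11).
  i = 2 (α = 7): (7−5)(7−2)(7−6)(7−10) = 2·5·1·(−3) = −30 ≡ 3, so v_2 = 3^{−1} = 4 (mod 11).
  i = 3 (α = 2): (2−5)(2−7)(2−6)(2−10) = (−3)·(−5)·(−4)·(−8) = 480 ≡ 7, so v_3 = 7^{−1} = 8 (mod 11).
  i = 4 (α = 6): (6−5)(6−7)(6−2)(6−10) = 1·(−1)·4·(−4) = 16 ≡ 5, so v_4 = 5^{−1} = 9 (mod 11).
  i = 5 (α = 10): (10−5)(10−7)(10−2)(10−6) = 5·3·8·4 = 480 ≡ 7, so v_5 = 7^{−1} = 8 (mod 11).
  v = [4, 4, 8, 9, 8].
Step 2: syndromes of r = [1, 4, 7, 8, 3] (all sums mod 11).
  S_0 = Σ v_i r_i = 4·1 + 4·4 + 8·7 + 9·8 + 8·3 = 172 ≡ 7.
  S_1 = Σ v_i α_i r_i = 4·5·1 + 4·7·4 + 8·2·7 + 9·6·8 + 8·10·3 = 916 ≡ 3.
  α_i^2 mod 11 = [3, 5, 4, 3, 1].
  S_2 = Σ v_i α_i^2 r_i = 4·3·1 + 4·5·4 + 8·4·7 + 9·3·8 + 8·1·3 = 556 ≡ 6.
  S = (7, 3, 6) ≠ 0, so r is not a codeword (an error is present).
Step 3: locate the error. For a single error e at position i, S_ℓ = v_i·e·α_i^ℓ, so α_err = S_1/S_0.
  S_0^{−1} = 7^{−1} = 8 (mod 11), so α_err = 3·8 = 24 ≡ 2 = α_3. Error position i = 3.
  Consistency check: S_2/S_1 = 6·4 = 24 ≡ 2 = α_err ✓ (single-error assumption holds).
Step 4: error magnitude e = S_0/v_3 = S_0·∏_{j≠3}(α_3 − α_j) = 7·7 = 49 ≡ 5 (mod 11).
Step 5: correct position 3: c_3 = r_3 − e = 7 − 5 ≡ 2 (mod 11). Hence c = [1, 4, 2, 8, 3].
  Check: interpolating c through the α_i gives m(x) = 10 + 7·x (degree < 2) with m(α_i) = c_i for every i, so c is indeed a codeword.


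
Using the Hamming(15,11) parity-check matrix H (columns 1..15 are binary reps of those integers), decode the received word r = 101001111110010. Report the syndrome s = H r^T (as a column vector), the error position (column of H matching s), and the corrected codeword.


s = (1, 1, 0, 1)^T, error position = 13, corrected codeword c = 101001111110110

Compute s = H r^T mod 2 one row at a time:
  s_1 = 1 + 1 + 1 + 1 + 0 + 0 + 1 + 0 = 5 ≡ 1 (mod 2).
  s_2 = 0 + 0 + 1 + 1 + 0 + 0 + 1 + 0 = 3 ≡ 1 (mod 2).
  s_3 = 0 + 1 + 1 + 1 + 1 + 1 + 1 + 0 = 6 ≡ 0 (mod 2).
  s_4 = 1 + 1 + 0 + 1 + 1 + 1 + 0 + 0 = 5 ≡ 1 (mod 2).
s = (1, 1, 0, 1)^T — this equals column 13 of H (binary 1101), so error is at position 13.
Correct: flip bit 13 of r = 101001111110010 to get c = 101001111110110.


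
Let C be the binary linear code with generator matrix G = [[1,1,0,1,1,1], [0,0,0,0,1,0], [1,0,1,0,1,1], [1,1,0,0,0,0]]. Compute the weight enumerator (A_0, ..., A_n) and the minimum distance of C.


Weight distribution: A_0 = 1, A_1 = 1, A_2 = 2, A_3 = 6, A_4 = 5, A_5 = 1. Minimum distance d = 1.

Enumerate all 2^4 = 16 messages m ∈ F_2^4.
For each, compute codeword c = mG in F_2^6, then tally its weight.
  m = 0000 → c = 000000, weight = 0.
  m = 1000 → c = 110111, weight = 5.
  m = 0100 → c = 000010, weight = 1.
  m = 1100 → c = 110101, weight = 4.
  m = 0010 → c = 101011, weight = 4.
  m = 1010 → c = 011100, weight = 3.
  m = 0110 → c = 101001, weight = 3.
  m = 1110 → c = 011110, weight = 4.
  m = 0001 → c = 110000, weight = 2.
  m = 1001 → c = 000111, weight = 3.
  m = 0101 → c = 110010, weight = 3.
  m = 1101 → c = 000101, weight = 2.
  m = 0011 → c = 011011, weight = 4.
  m = 1011 → c = 101100, weight = 3.
  m = 0111 → c = 011001, weight = 3.
  m = 1111 → c = 101110, weight = 4.
Tally weights:
  weight 0: 1 codewords.
  weight 1: 1 codewords.
  weight 2: 2 codewords.
  weight 3: 6 codewords.
  weight 4: 5 codewords.
  weight 5: 1 codewords.
Minimum distance d = smallest w > 0 with A_w > 0 = 1.
Sanity: Σ A_w = 16 = 2^4 = 16 ✓.


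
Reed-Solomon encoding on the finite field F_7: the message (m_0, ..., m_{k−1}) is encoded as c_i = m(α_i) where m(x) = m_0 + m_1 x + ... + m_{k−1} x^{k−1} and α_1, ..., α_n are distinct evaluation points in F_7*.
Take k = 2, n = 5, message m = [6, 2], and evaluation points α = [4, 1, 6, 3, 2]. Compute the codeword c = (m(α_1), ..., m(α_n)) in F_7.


c = [0, 1, 4, 5, 3]

Message polynomial: m(x) = 6 + 2·x (mod 7).
For each evaluation point α_i, compute m(α_i) mod 7:
  α_1 = 4: Horner steps 2 → 0, so m(4) = 0.
  α_2 = 1: Horner steps 2 → 1, so m(1) = 1.
  α_3 = 6: Horner steps 2 → 4, so m(6) = 4.
  α_4 = 3: Horner steps 2 → 5, so m(3) = 5.
  α_5 = 2: Horner steps 2 → 3, so m(2) = 3.
Codeword c = [0, 1, 4, 5, 3] ∈ F_7^5.


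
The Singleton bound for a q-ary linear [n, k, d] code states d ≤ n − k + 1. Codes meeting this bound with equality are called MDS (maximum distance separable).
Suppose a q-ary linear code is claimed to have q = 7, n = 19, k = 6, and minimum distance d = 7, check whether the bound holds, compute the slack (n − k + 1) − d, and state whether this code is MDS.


Singleton RHS = n − k + 1 = 14, slack = 7, bound satisfied, not MDS.

Singleton bound: d ≤ n − k + 1.
Here n = 19, k = 6, so n − k + 1 = 14.
Given d = 7, check d ≤ 14: YES.
Slack = (n − k + 1) − d = 7.
The code is NOT MDS (slack = 7 > 0).
Description: the claimed parameters are [19, 6, 7]_7; such a code would be non-MDS.


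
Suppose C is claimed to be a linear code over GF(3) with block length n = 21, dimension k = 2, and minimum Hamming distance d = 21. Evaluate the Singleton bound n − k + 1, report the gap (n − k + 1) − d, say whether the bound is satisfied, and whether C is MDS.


Singleton RHS = n − k + 1 = 20, slack = -1, bound violated (no such code; not MDS).

Singleton bound: d ≤ n − k + 1.
Here n = 21, k = 2, so n − k + 1 = 20.
Given d = 21, check d ≤ 20: NO.
Slack = (n − k + 1) − d = -1.
The slack is negative: d = 21 exceeds n − k + 1 = 20 by 1, so the Singleton bound is violated and no linear [21, 2, 21]_3 code can exist. In particular it is not MDS (MDS requires d = n − k + 1 exactly).
Description: the claimed parameters are [21, 2, 21]_3; such a code would be impossible (violates the Singleton bound).


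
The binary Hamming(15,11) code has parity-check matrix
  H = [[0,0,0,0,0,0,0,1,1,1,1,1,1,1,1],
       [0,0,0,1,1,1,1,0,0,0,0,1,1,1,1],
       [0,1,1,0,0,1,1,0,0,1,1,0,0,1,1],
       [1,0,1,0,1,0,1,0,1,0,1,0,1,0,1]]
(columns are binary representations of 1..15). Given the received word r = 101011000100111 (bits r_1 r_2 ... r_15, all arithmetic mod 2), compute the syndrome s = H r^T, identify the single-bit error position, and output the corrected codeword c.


s = (0, 1, 1, 1)^T, error position = 7, corrected codeword c = 101011100100111

Compute s = H r^T mod 2 one row at a time:
  s_1 = 0 + 0 + 1 + 0 + 0 + 1 + 1 + 1 = 4 ≡ 0 (mod 2).
  s_2 = 0 + 1 + 1 + 0 + 0 + 1 + 1 + 1 = 5 ≡ 1 (mod 2).
  s_3 = 0 + 1 + 1 + 0 + 1 + 0 + 1 + 1 = 5 ≡ 1 (mod 2).
  s_4 = 1 + 1 + 1 + 0 + 0 + 0 + 1 + 1 = 5 ≡ 1 (mod 2).
s = (0, 1, 1, 1)^T — this equals column 7 of H (binary 0111), so error is at position 7.
Correct: flip bit 7 of r = 101011000100111 to get c = 101011100100111.


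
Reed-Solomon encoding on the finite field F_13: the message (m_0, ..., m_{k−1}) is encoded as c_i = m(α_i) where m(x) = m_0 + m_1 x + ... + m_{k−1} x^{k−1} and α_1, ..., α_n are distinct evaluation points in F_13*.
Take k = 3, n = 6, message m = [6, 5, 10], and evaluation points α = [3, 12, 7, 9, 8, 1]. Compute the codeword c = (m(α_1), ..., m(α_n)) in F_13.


c = [7, 11, 11, 3, 10, 8]

Message polynomial: m(x) = 6 + 5·x + 10·x^2 (mod 13).
For each evaluation point α_i, compute m(α_i) mod 13:
  α_1 = 3: Horner steps 10 → 9 → 7, so m(3) = 7.
  α_2 = 12: Horner steps 10 → 8 → 11, so m(12) = 11.
  α_3 = 7: Horner steps 10 → 10 → 11, so m(7) = 11.
  α_4 = 9: Horner steps 10 → 4 → 3, so m(9) = 3.
  α_5 = 8: Horner steps 10 → 7 → 10, so m(8) = 10.
  α_6 = 1: Horner steps 10 → 2 → 8, so m(1) = 8.
Codeword c = [7, 11, 11, 3, 10, 8] ∈ F_13^6.


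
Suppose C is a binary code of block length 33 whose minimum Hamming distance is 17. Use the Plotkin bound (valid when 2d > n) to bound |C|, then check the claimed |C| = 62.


Plotkin bound M ≤ 34; given |C| = 62 > bound (violated).

Check applicability: 2d = 34, n = 33.
2d − n = 1 > 0, so Plotkin applies.
Compute d/(2d−n) = 17/1 ≈ 17.0000.
⌊d/(2d−n)⌋ = 17.
Plotkin bound: M ≤ 2·17 = 34.
Given |C| = 62, check: VIOLATED.
This |C| is above the Plotkin bound, so no binary code with n = 33, d = 17 and 62 codewords exists.


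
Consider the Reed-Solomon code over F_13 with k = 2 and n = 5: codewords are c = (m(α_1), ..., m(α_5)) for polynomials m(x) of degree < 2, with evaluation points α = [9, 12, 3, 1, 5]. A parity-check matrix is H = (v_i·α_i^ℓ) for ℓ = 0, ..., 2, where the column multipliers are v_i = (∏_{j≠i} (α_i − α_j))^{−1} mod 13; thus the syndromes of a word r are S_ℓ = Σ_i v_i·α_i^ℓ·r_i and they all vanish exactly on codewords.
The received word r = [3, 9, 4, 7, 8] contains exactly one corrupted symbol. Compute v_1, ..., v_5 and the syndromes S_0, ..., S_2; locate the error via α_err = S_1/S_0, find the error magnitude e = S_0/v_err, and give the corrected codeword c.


S = (10, 10, 10), error at position 4, error magnitude e = 7, c = [3, 9, 4, 0, 8].

Step 1: column multipliers v_i = (∏_{j≠i}(α_i − α_j))^{−1} mod 13.
  i = 1 (α = 9): (9−12)(9−3)(9−1)(9−5) = (−3)·6·8·4 = −576 ≡ 9, so v_1 = 9^{−1} = 3 (mod 13).
  i = 2 (α = 12): (12−9)(12−3)(12−1)(12−5) = 3·9·11·7 = 2079 ≡ 12, so v_2 = 12^{−1} = 12 (mod 13).
  i = 3 (α = 3): (3−9)(3−12)(3−1)(3−5) = (−6)·(−9)·2·(−2) = −216 ≡ 5, so v_3 = 5^{−1} = 8 (mod 13).
  i = 4 (α = 1): (1−9)(1−12)(1−3)(1−5) = (−8)·(−11)·(−2)·(−4) = 704 ≡ 2, so v_4 = 2^{−1} = 7 (mod 13).
  i = 5 (α = 5): (5−9)(5−12)(5−3)(5−1) = (−4)·(−7)·2·4 = 224 ≡ 3, so v_5 = 3^{−1} = 9 (mod 13).
  v = [3, 12, 8, 7, 9].
Step 2: syndromes of r = [3, 9, 4, 7, 8] (all sums mod 13).
  S_0 = Σ v_i r_i = 3·3 + 12·9 + 8·4 + 7·7 + 9·8 = 270 ≡ 10.
  S_1 = Σ v_i α_i r_i = 3·9·3 + 12·12·9 + 8·3·4 + 7·1·7 + 9·5·8 = 1882 ≡ 10.
  α_i^2 mod 13 = [3, 1, 9, 1, 12].
  S_2 = Σ v_i α_i^2 r_i = 3·3·3 + 12·1·9 + 8·9·4 + 7·1·7 + 9·12·8 = 1336 ≡ 10.
  S = (10, 10, 10) ≠ 0, so r is not a codeword (an error is present).
Step 3: locate the error. For a single error e at position i, S_ℓ = v_i·e·α_i^ℓ, so α_err = S_1/S_0.
  S_0^{−1} = 10^{−1} = 4 (mod 13), so α_err = 10·4 = 40 ≡ 1 = α_4. Error position i = 4.
  Consistency check: S_2/S_1 = 10·4 = 40 ≡ 1 = α_err ✓ (single-error assumption holds).
Step 4: error magnitude e = S_0/v_4 = S_0·∏_{j≠4}(α_4 − α_j) = 10·2 = 20 ≡ 7 (mod 13).
Step 5: correct position 4: c_4 = r_4 − e = 7 − 7 ≡ 0 (mod 13). Hence c = [3, 9, 4, 0, 8].
  Check: interpolating c through the α_i gives m(x) = 11 + 2·x (degree < 2) with m(α_i) = c_i for every i, so c is indeed a codeword.


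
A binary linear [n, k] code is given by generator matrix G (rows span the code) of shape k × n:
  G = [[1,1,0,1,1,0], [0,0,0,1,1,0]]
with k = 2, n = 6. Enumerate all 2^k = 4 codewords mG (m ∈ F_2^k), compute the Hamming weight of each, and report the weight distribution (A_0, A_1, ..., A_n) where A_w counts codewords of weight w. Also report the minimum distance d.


Weight distribution: A_0 = 1, A_2 = 2, A_4 = 1. Minimum distance d = 2.

Enumerate all 2^2 = 4 messages m ∈ F_2^2.
For each, compute codeword c = mG in F_2^6, then tally its weight.
  m = 00 → c = 000000, weight = 0.
  m = 10 → c = 110110, weight = 4.
  m = 01 → c = 000110, weight = 2.
  m = 11 → c = 110000, weight = 2.
Tally weights:
  weight 0: 1 codewords.
  weight 2: 2 codewords.
  weight 4: 1 codewords.
Minimum distance d = smallest w > 0 with A_w > 0 = 2.
Sanity: Σ A_w = 4 = 2^2 = 4 ✓.


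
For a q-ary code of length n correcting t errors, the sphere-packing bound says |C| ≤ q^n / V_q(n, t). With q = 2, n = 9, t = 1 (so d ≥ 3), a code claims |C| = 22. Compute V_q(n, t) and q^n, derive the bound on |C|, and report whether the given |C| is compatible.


V_q(n, t) = 10, q^n = 512, Hamming bound = 51, |C| = 22 ≤ bound (satisfied).

Step 1: Compute V_q(n, t) = Σ_{j=0}^1 C(n, j) (q−1)^j.
  j = 0: C(9,0)·(1)^0 = 1·1 = 1.
  j = 1: C(9,1)·(1)^1 = 9·1 = 9.
  V_q(n, t) = 1 + 9 = 10.
Step 2: q^n = 2^9 = 512.
Step 3: Hamming bound ⌊q^n / V_q(n,t)⌋ = ⌊512/10⌋ = 51.
Step 4: Compare |C| = 22 to 51: satisfied.
The claimed |C| lies below the Hamming bound.


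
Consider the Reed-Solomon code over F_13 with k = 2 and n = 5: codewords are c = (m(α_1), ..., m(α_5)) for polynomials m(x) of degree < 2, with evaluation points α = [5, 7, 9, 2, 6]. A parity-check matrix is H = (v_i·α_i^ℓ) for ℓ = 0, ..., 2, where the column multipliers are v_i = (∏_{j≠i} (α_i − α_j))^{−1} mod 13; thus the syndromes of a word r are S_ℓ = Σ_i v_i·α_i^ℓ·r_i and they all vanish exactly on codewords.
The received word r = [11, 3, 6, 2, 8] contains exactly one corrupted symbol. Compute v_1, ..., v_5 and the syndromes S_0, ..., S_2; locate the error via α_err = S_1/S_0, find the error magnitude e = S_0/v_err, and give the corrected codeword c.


S = (12, 8, 1), error at position 1, error magnitude e = 11, c = [0, 3, 6, 2, 8].

Step 1: column multipliers v_i = (∏_{j≠i}(α_i − α_j))^{−1} mod 13.
  i = 1 (α = 5): (5−7)(5−9)(5−2)(5−6) = (−2)·(−4)·3·(−1) = −24 ≡ 2, so v_1 = 2^{−1} = 7 (mod 13).
  i = 2 (α = 7): (7−5)(7−9)(7−2)(7−6) = 2·(−2)·5·1 = −20 ≡ 6, so v_2 = 6^{−1} = 11 (mod 13).
  i = 3 (α = 9): (9−5)(9−7)(9−2)(9−6) = 4·2·7·3 = 168 ≡ 12, so v_3 = 12^{−1} = 12 (mod 13).
  i = 4 (α = 2): (2−5)(2−7)(2−9)(2−6) = (−3)·(−5)·(−7)·(−4) = 420 ≡ 4, so v_4 = 4^{−1} = 10 (mod 13).
  i = 5 (α = 6): (6−5)(6−7)(6−9)(6−2) = 1·(−1)·(−3)·4 = 12 ≡ 12, so v_5 = 12^{−1} = 12 (mod 13).
  v = [7, 11, 12, 10, 12].
Step 2: syndromes of r = [11, 3, 6, 2, 8] (all sums mod 13).
  S_0 = Σ v_i r_i = 7·11 + 11·3 + 12·6 + 10·2 + 12·8 = 298 ≡ 12.
  S_1 = Σ v_i α_i r_i = 7·5·11 + 11·7·3 + 12·9·6 + 10·2·2 + 12·6·8 = 1880 ≡ 8.
  α_i^2 mod 13 = [12, 10, 3, 4, 10].
  S_2 = Σ v_i α_i^2 r_i = 7·12·11 + 11·10·3 + 12·3·6 + 10·4·2 + 12·10·8 = 2510 ≡ 1.
  S = (12, 8, 1) ≠ 0, so r is not a codeword (an error is present).
Step 3: locate the error. For a single error e at position i, S_ℓ = v_i·e·α_i^ℓ, so α_err = S_1/S_0.
  S_0^{−1} = 12^{−1} = 12 (mod 13), so α_err = 8·12 = 96 ≡ 5 = α_1. Error position i = 1.
  Consistency check: S_2/S_1 = 1·5 = 5 ≡ 5 = α_err ✓ (single-error assumption holds).
Step 4: error magnitude e = S_0/v_1 = S_0·∏_{j≠1}(α_1 − α_j) = 12·2 = 24 ≡ 11 (mod 13).
Step 5: correct position 1: c_1 = r_1 − e = 11 − 11 ≡ 0 (mod 13). Hence c = [0, 3, 6, 2, 8].
  Check: interpolating c through the α_i gives m(x) = 12 + 8·x (degree < 2) with m(α_i) = c_i for every i, so c is indeed a codeword.


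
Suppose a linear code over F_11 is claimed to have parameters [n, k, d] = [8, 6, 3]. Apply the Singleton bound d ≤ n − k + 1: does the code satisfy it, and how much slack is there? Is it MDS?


Singleton RHS = n − k + 1 = 3, slack = 0, bound satisfied, MDS.

Singleton bound: d ≤ n − k + 1.
Here n = 8, k = 6, so n − k + 1 = 3.
Given d = 3, check d ≤ 3: YES.
Slack = (n − k + 1) − d = 0.
The code is MDS (slack = 0).
Description: the claimed parameters are [8, 6, 3]_11; such a code would be MDS (meets Singleton bound).


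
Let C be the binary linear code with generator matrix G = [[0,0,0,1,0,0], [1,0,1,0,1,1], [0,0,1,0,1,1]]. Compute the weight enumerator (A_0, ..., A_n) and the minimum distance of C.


Weight distribution: A_0 = 1, A_1 = 2, A_2 = 1, A_3 = 1, A_4 = 2, A_5 = 1. Minimum distance d = 1.

Enumerate all 2^3 = 8 messages m ∈ F_2^3.
For each, compute codeword c = mG in F_2^6, then tally its weight.
  m = 000 → c = 000000, weight = 0.
  m = 100 → c = 000100, weight = 1.
  m = 010 → c = 101011, weight = 4.
  m = 110 → c = 101111, weight = 5.
  m = 001 → c = 001011, weight = 3.
  m = 101 → c = 001111, weight = 4.
  m = 011 → c = 100000, weight = 1.
  m = 111 → c = 100100, weight = 2.
Tally weights:
  weight 0: 1 codewords.
  weight 1: 2 codewords.
  weight 2: 1 codewords.
  weight 3: 1 codewords.
  weight 4: 2 codewords.
  weight 5: 1 codewords.
Minimum distance d = smallest w > 0 with A_w > 0 = 1.
Sanity: Σ A_w = 8 = 2^3 = 8 ✓.


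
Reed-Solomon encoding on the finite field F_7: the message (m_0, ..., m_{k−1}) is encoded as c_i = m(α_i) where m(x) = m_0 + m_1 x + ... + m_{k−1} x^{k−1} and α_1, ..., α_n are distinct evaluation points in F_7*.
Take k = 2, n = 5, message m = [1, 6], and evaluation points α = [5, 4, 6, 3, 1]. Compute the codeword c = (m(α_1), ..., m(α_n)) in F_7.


c = [3, 4, 2, 5, 0]

Message polynomial: m(x) = 1 + 6·x (mod 7).
For each evaluation point α_i, compute m(α_i) mod 7:
  α_1 = 5: Horner steps 6 → 3, so m(5) = 3.
  α_2 = 4: Horner steps 6 → 4, so m(4) = 4.
  α_3 = 6: Horner steps 6 → 2, so m(6) = 2.
  α_4 = 3: Horner steps 6 → 5, so m(3) = 5.
  α_5 = 1: Horner steps 6 → 0, so m(1) = 0.
Codeword c = [3, 4, 2, 5, 0] ∈ F_7^5.


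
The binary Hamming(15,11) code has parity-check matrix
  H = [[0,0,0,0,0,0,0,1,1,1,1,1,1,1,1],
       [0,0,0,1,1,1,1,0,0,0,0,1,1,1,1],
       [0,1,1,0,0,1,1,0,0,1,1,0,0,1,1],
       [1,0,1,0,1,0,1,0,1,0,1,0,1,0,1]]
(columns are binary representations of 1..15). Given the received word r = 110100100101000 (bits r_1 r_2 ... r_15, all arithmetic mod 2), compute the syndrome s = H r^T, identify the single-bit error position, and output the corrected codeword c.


s = (0, 1, 1, 0)^T, error position = 6, corrected codeword c = 110101100101000

Compute s = H r^T mod 2 one row at a time:
  s_1 = 0 + 0 + 1 + 0 + 1 + 0 + 0 + 0 = 2 ≡ 0 (mod 2).
  s_2 = 1 + 0 + 0 + 1 + 1 + 0 + 0 + 0 = 3 ≡ 1 (mod 2).
  s_3 = 1 + 0 + 0 + 1 + 1 + 0 + 0 + 0 = 3 ≡ 1 (mod 2).
  s_4 = 1 + 0 + 0 + 1 + 0 + 0 + 0 + 0 = 2 ≡ 0 (mod 2).
s = (0, 1, 1, 0)^T — this equals column 6 of H (binary 0110), so error is at position 6.
Correct: flip bit 6 of r = 110100100101000 to get c = 110101100101000.


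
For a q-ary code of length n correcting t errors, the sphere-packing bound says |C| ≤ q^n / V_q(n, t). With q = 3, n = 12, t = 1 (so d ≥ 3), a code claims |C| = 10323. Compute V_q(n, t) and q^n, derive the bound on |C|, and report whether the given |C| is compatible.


V_q(n, t) = 25, q^n = 531441, Hamming bound = 21257, |C| = 10323 ≤ bound (satisfied).

Step 1: Compute V_q(n, t) = Σ_{j=0}^1 C(n, j) (q−1)^j.
  j = 0: C(12,0)·(2)^0 = 1·1 = 1.
  j = 1: C(12,1)·(2)^1 = 12·2 = 24.
  V_q(n, t) = 1 + 24 = 25.
Step 2: q^n = 3^12 = 531441.
Step 3: Hamming bound ⌊q^n / V_q(n,t)⌋ = ⌊531441/25⌋ = 21257.
Step 4: Compare |C| = 10323 to 21257: satisfied.
The claimed |C| lies below the Hamming bound.


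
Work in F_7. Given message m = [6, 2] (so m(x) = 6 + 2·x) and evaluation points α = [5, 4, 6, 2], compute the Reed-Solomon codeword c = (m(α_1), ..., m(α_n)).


c = [2, 0, 4, 3]

Message polynomial: m(x) = 6 + 2·x (mod 7).
For each evaluation point α_i, compute m(α_i) mod 7:
  α_1 = 5: Horner steps 2 → 2, so m(5) = 2.
  α_2 = 4: Horner steps 2 → 0, so m(4) = 0.
  α_3 = 6: Horner steps 2 → 4, so m(6) = 4.
  α_4 = 2: Horner steps 2 → 3, so m(2) = 3.
Codeword c = [2, 0, 4, 3] ∈ F_7^4.


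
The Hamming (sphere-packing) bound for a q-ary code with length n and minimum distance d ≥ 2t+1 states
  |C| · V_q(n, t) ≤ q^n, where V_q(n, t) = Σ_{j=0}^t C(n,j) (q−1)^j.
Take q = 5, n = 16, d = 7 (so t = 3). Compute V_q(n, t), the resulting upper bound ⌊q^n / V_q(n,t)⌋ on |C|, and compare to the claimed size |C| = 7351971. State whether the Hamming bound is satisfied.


V_q(n, t) = 37825, q^n = 152587890625, Hamming bound = 4034048, |C| = 7351971 > bound (violated).

Step 1: Compute V_q(n, t) = Σ_{j=0}^3 C(n, j) (q−1)^j.
  j = 0: C(16,0)·(4)^0 = 1·1 = 1.
  j = 1: C(16,1)·(4)^1 = 16·4 = 64.
  j = 2: C(16,2)·(4)^2 = 120·16 = 1920.
  j = 3: C(16,3)·(4)^3 = 560·64 = 35840.
  V_q(n, t) = 1 + 64 + 1920 + 35840 = 37825.
Step 2: q^n = 5^16 = 152587890625.
Step 3: Hamming bound ⌊q^n / V_q(n,t)⌋ = ⌊152587890625/37825⌋ = 4034048.
Step 4: Compare |C| = 7351971 to 4034048: violated.
The claimed |C| lies above the Hamming bound, so no 5-ary code of length 16 with d ≥ 7 can have 7351971 codewords.


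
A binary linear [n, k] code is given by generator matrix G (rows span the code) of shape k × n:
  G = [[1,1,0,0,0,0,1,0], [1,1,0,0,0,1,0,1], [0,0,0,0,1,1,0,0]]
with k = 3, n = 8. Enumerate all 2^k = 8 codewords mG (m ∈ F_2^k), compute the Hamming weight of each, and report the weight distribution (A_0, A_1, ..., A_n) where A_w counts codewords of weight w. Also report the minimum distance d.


Weight distribution: A_0 = 1, A_2 = 1, A_3 = 3, A_4 = 2, A_5 = 1. Minimum distance d = 2.

Enumerate all 2^3 = 8 messages m ∈ F_2^3.
For each, compute codeword c = mG in F_2^8, then tally its weight.
  m = 000 → c = 00000000, weight = 0.
  m = 100 → c = 11000010, weight = 3.
  m = 010 → c = 11000101, weight = 4.
  m = 110 → c = 00000111, weight = 3.
  m = 001 → c = 00001100, weight = 2.
  m = 101 → c = 11001110, weight = 5.
  m = 011 → c = 11001001, weight = 4.
  m = 111 → c = 00001011, weight = 3.
Tally weights:
  weight 0: 1 codewords.
  weight 2: 1 codewords.
  weight 3: 3 codewords.
  weight 4: 2 codewords.
  weight 5: 1 codewords.
Minimum distance d = smallest w > 0 with A_w > 0 = 2.
Sanity: Σ A_w = 8 = 2^3 = 8 ✓.


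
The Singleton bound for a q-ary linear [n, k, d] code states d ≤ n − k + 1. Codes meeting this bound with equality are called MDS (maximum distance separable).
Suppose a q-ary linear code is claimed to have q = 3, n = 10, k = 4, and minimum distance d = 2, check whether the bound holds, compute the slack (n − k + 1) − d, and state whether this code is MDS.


Singleton RHS = n − k + 1 = 7, slack = 5, bound satisfied, not MDS.

Singleton bound: d ≤ n − k + 1.
Here n = 10, k = 4, so n − k + 1 = 7.
Given d = 2, check d ≤ 7: YES.
Slack = (n − k + 1) − d = 5.
The code is NOT MDS (slack = 5 > 0).
Description: the claimed parameters are [10, 4, 2]_3; such a code would be non-MDS.


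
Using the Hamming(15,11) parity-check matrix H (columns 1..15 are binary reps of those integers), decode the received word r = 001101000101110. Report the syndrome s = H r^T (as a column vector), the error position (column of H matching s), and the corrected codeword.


s = (0, 1, 0, 0)^T, error position = 4, corrected codeword c = 001001000101110

Compute s = H r^T mod 2 one row at a time:
  s_1 = 0 + 0 + 1 + 0 + 1 + 1 + 1 + 0 = 4 ≡ 0 (mod 2).
  s_2 = 1 + 0 + 1 + 0 + 1 + 1 + 1 + 0 = 5 ≡ 1 (mod 2).
  s_3 = 0 + 1 + 1 + 0 + 1 + 0 + 1 + 0 = 4 ≡ 0 (mod 2).
  s_4 = 0 + 1 + 0 + 0 + 0 + 0 + 1 + 0 = 2 ≡ 0 (mod 2).
s = (0, 1, 0, 0)^T — this equals column 4 of H (binary 0100), so error is at position 4.
Correct: flip bit 4 of r = 001101000101110 to get c = 001001000101110.
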